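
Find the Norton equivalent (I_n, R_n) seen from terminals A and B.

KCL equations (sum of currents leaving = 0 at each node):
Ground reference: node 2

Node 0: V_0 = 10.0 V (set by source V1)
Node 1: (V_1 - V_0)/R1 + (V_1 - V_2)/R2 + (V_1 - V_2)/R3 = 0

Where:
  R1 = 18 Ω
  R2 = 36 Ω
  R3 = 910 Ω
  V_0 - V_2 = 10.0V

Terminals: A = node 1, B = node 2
Find the Thévenin equivalent first; then I_n = V_th/R_th and R_n = R_th.
Step 1 — V_th is the open-circuit voltage V_A - V_B (nothing connected across the terminals).
Nodal analysis, taking node 2 as the 0 V reference.
Source V1 fixes V_0 = 10 V.
KCL at each unknown node (sum of currents leaving = 0; resistances in Ω):
  Node 1: (V_1 - 10)/18 + (V_1 - 0)/36 + (V_1 - 0)/910 = 0
Collecting terms: 0.08443 × V_1 = 0.5556  =>  V_1 = 6.58 V
V_th = V_1 - V_2 = 6.58 - 0 = 6.58 V
Step 2 — R_th: zero the source — replace V1 by a short circuit (node 2 merges into node 0) — and find the resistance seen between A (node 1) and B (node 0).
Reduce the network between node 1 (A) and node 0 (B) by series/parallel combination:
  Rp1 = R1 ‖ R2 ‖ R3 (parallel, all between nodes 0 and 1) = 1/(1/18 + 1/36 + 1/910) = 11.84 Ω
R_th = 11.84 Ω
I_n = V_th/R_th = 6.58/11.84 = 0.5556 A, and R_n = R_th = 11.84 Ω

Final answer: I_n = 0.5556 A, R_n = 11.84 Ω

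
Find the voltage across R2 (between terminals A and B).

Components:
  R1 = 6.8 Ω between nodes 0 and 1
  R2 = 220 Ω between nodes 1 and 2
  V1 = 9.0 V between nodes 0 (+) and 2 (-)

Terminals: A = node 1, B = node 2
R1 and R2 are in series across V1 (node 0 → node 1 → node 2), and the output A–B is taken across R2, so this is a voltage divider.
Series current: I = V1/(R1 + R2) = 9/(6.8 + 220) = 9/226.8 = 0.03968 A
V_R2 = I × R2 = V1 × R2/(R1 + R2) = 9 × 220/226.8 = 8.73 V

Final answer: 8.73 V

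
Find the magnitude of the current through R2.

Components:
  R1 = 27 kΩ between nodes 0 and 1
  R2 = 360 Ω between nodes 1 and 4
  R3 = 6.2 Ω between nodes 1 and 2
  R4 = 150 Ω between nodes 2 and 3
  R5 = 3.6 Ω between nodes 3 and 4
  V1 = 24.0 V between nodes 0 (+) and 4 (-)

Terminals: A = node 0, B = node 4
Nodal analysis, taking node 4 as the 0 V reference.
Source V1 fixes V_0 = 24 V.
KCL at each unknown node (sum of currents leaving = 0; resistances in Ω):
  Node 1: (V_1 - 24)/27000 + (V_1 - 0)/360 + (V_1 - V_2)/6.2 = 0
  Node 2: (V_2 - V_1)/6.2 + (V_2 - V_3)/150 = 0
  Node 3: (V_3 - V_2)/150 + (V_3 - 0)/3.6 = 0
Collecting terms (coefficients in siemens):
  0.1641·V_1 - 0.1613·V_2 = 0.0008889
  0.168·V_2 - 0.1613·V_1 - 0.006667·V_3 = 0
  0.2844·V_3 - 0.006667·V_2 = 0
Solving these 3 simultaneous equations (Gaussian elimination) gives:
  V_1 = 0.09797 V, V_2 = 0.09417 V, V_3 = 0.002207 V
I_R2 = (V_1 - V_4)/R2 = (0.09797 - 0)/360 = 0.0002722 A
|I_R2| = 0.0002722 A

Final answer: |I_R2| = 0.0002722 A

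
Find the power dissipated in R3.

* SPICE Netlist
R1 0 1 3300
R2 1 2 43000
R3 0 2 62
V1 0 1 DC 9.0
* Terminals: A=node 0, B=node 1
Nodal analysis, taking node 1 as the 0 V reference.
Source V1 fixes V_0 = 9 V.
KCL at each unknown node (sum of currents leaving = 0; resistances in Ω):
  Node 2: (V_2 - 0)/43000 + (V_2 - 9)/62 = 0
Collecting terms: 0.01615 × V_2 = 0.1452  =>  V_2 = 8.987 V
I_R3 = (V_0 - V_2)/R3 = (9 - 8.987)/62 = 0.000209 A
P_R3 = I_R3² × R3 = (0.000209)² × 62 = 0.000002708 W

Final answer: 2.708e-06 W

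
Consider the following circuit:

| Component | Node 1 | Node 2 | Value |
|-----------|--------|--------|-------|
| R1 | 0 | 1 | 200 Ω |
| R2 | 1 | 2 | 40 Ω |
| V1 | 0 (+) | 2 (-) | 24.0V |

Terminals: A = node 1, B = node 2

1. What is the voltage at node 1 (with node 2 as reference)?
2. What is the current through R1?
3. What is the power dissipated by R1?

Nodal analysis, taking node 2 as the 0 V reference.
Source V1 fixes V_0 = 24 V.
KCL at each unknown node (sum of currents leaving = 0; resistances in Ω):
  Node 1: (V_1 - 24)/200 + (V_1 - 0)/40 = 0
Collecting terms: 0.03 × V_1 = 0.12  =>  V_1 = 4 V
Part 1:
  Read off the nodal solution: V_1 = 4 V
Part 2:
  I_R1 = (V_0 - V_1)/R1 = (24 - 4)/200 = 0.1 A
  Magnitude: I_R1 = 0.1 A
Part 3:
  I_R1 = (V_0 - V_1)/R1 = (24 - 4)/200 = 0.1 A
  P_R1 = I_R1² × R1 = (0.1)² × 200 = 2 W

Final answers:
1. V_1 = 4 V
2. I_R1 = 0.1 A
3. P_R1 = 2 W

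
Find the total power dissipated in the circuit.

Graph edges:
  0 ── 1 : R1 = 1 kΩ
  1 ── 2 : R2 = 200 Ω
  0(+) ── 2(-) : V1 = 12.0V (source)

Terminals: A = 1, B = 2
Nodal analysis, taking node 2 as the 0 V reference.
Source V1 fixes V_0 = 12 V.
KCL at each unknown node (sum of currents leaving = 0; resistances in Ω):
  Node 1: (V_1 - 12)/1000 + (V_1 - 0)/200 = 0
Collecting terms: 0.006 × V_1 = 0.012  =>  V_1 = 2 V
Power in each resistor, P = (ΔV)²/R:
  P_R1 = (12 - 2)²/1000 = 0.1 W
  P_R2 = (2 - 0)²/200 = 0.02 W
P_total = P_R1 + P_R2 = 0.12 W

Final answer: 0.12 W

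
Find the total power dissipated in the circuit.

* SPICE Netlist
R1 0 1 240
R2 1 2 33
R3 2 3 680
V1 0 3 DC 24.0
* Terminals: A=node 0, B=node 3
Nodal analysis, taking node 3 as the 0 V reference.
Source V1 fixes V_0 = 24 V.
KCL at each unknown node (sum of currents leaving = 0; resistances in Ω):
  Node 1: (V_1 - 24)/240 + (V_1 - V_2)/33 = 0
  Node 2: (V_2 - V_1)/33 + (V_2 - 0)/680 = 0
Collecting terms (coefficients in siemens):
  0.03447·V_1 - 0.0303·V_2 = 0.1
  0.03177·V_2 - 0.0303·V_1 = 0
Determinant D = (0.03447)(0.03177) - (-0.0303)(-0.0303) = 0.000177
V_1 = [(0.1)(0.03177) - (-0.0303)(0)]/D = 17.96 V
V_2 = [(0.03447)(0) - (0.1)(-0.0303)]/D = 17.12 V
Power in each resistor, P = (ΔV)²/R:
  P_R1 = (24 - 17.96)²/240 = 0.1522 W
  P_R2 = (17.96 - 17.12)²/33 = 0.02093 W
  P_R3 = (17.12 - 0)²/680 = 0.4313 W
P_total = P_R1 + P_R2 + P_R3 = 0.6044 W

Final answer: 0.6044 W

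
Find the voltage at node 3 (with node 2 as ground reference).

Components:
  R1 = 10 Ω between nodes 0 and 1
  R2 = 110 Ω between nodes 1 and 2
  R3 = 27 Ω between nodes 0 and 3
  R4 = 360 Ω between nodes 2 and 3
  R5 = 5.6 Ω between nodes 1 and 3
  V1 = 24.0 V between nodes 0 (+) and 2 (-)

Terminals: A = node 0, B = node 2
Nodal analysis, taking node 2 as the 0 V reference.
Source V1 fixes V_0 = 24 V.
KCL at each unknown node (sum of currents leaving = 0; resistances in Ω):
  Node 1: (V_1 - 24)/10 + (V_1 - 0)/110 + (V_1 - V_3)/5.6 = 0
  Node 3: (V_3 - 24)/27 + (V_3 - 0)/360 + (V_3 - V_1)/5.6 = 0
Collecting terms (coefficients in siemens):
  0.2877·V_1 - 0.1786·V_3 = 2.4
  0.2184·V_3 - 0.1786·V_1 = 0.8889
Determinant D = (0.2877)(0.2184) - (-0.1786)(-0.1786) = 0.03093
V_1 = [(2.4)(0.2184) - (-0.1786)(0.8889)]/D = 22.07 V
V_3 = [(0.2877)(0.8889) - (2.4)(-0.1786)]/D = 22.12 V
The requested potential is V_3 = 22.12 V.

Final answer: V_3 = 22.12 V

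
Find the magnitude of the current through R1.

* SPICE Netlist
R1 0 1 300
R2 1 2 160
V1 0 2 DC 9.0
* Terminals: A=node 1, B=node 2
Nodal analysis, taking node 2 as the 0 V reference.
Source V1 fixes V_0 = 9 V.
KCL at each unknown node (sum of currents leaving = 0; resistances in Ω):
  Node 1: (V_1 - 9)/300 + (V_1 - 0)/160 = 0
Collecting terms: 0.009583 × V_1 = 0.03  =>  V_1 = 3.13 V
I_R1 = (V_0 - V_1)/R1 = (9 - 3.13)/300 = 0.01957 A
|I_R1| = 0.01957 A

Final answer: |I_R1| = 0.01957 A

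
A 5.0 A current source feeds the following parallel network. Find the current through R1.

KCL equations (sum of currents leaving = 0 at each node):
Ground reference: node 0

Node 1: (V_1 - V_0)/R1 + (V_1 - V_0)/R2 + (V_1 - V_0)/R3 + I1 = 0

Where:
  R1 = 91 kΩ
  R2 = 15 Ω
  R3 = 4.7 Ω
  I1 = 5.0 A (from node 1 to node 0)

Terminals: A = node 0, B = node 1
All resistors sit directly between nodes 0 and 1, so they are in parallel and share one voltage V; the full source current 5 A splits among them.
1/R_par = 1/91000 + 1/15 + 1/4.7 = 0.2794 S  =>  R_par = 3.579 Ω
V = I × R_par = 5 × 3.579 = 17.89 V
I_R1 = V/R1 = 17.89/91000 = 0.0001966 A

Final answer: 0.0001966 A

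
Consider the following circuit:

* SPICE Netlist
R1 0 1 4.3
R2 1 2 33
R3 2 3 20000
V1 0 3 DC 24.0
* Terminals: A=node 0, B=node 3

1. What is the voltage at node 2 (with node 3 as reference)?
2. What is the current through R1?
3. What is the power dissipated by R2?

Nodal analysis, taking node 3 as the 0 V reference.
Source V1 fixes V_0 = 24 V.
KCL at each unknown node (sum of currents leaving = 0; resistances in Ω):
  Node 1: (V_1 - 24)/4.3 + (V_1 - V_2)/33 = 0
  Node 2: (V_2 - V_1)/33 + (V_2 - 0)/20000 = 0
Collecting terms (coefficients in siemens):
  0.2629·V_1 - 0.0303·V_2 = 5.581
  0.03035·V_2 - 0.0303·V_1 = 0
Determinant D = (0.2629)(0.03035) - (-0.0303)(-0.0303) = 0.00706
V_1 = [(5.581)(0.03035) - (-0.0303)(0)]/D = 23.99 V
V_2 = [(0.2629)(0) - (5.581)(-0.0303)]/D = 23.96 V
Part 1:
  Read off the nodal solution: V_2 = 23.96 V
Part 2:
  I_R1 = (V_0 - V_1)/R1 = (24 - 23.99)/4.3 = 0.001198 A
  Magnitude: I_R1 = 0.001198 A
Part 3:
  I_R2 = (V_1 - V_2)/R2 = (23.99 - 23.96)/33 = 0.001198 A
  P_R2 = I_R2² × R2 = (0.001198)² × 33 = 0.00004734 W

Final answers:
1. V_2 = 23.96 V
2. I_R1 = 0.001198 A
3. P_R2 = 4.734e-05 W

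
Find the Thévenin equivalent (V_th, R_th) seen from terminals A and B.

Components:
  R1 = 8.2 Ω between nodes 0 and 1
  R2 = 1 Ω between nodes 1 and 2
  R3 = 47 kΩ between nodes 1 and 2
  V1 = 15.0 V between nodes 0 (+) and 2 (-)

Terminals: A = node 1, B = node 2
Step 1 — V_th is the open-circuit voltage V_A - V_B (nothing connected across the terminals).
Nodal analysis, taking node 2 as the 0 V reference.
Source V1 fixes V_0 = 15 V.
KCL at each unknown node (sum of currents leaving = 0; resistances in Ω):
  Node 1: (V_1 - 15)/8.2 + (V_1 - 0)/1 + (V_1 - 0)/47000 = 0
Collecting terms: 1.122 × V_1 = 1.829  =>  V_1 = 1.63 V
V_th = V_1 - V_2 = 1.63 - 0 = 1.63 V
Step 2 — R_th: zero the source — replace V1 by a short circuit (node 2 merges into node 0) — and find the resistance seen between A (node 1) and B (node 0).
Reduce the network between node 1 (A) and node 0 (B) by series/parallel combination:
  Rp1 = R1 ‖ R2 ‖ R3 (parallel, all between nodes 0 and 1) = 1/(1/8.2 + 1/1 + 1/47000) = 0.8913 Ω
R_th = 0.8913 Ω

Final answer: V_th = 1.63 V, R_th = 0.8913 Ω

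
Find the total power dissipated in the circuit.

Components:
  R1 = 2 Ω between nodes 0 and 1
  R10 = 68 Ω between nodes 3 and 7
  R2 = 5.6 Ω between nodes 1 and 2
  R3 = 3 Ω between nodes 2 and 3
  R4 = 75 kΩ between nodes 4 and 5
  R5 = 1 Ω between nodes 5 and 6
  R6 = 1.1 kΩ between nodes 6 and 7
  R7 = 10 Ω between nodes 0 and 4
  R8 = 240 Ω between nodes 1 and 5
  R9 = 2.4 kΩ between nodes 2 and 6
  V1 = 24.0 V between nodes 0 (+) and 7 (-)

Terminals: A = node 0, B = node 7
Nodal analysis, taking node 7 as the 0 V reference.
Source V1 fixes V_0 = 24 V.
KCL at each unknown node (sum of currents leaving = 0; resistances in Ω):
  Node 1: (V_1 - 24)/2 + (V_1 - V_2)/5.6 + (V_1 - V_5)/240 = 0
  Node 2: (V_2 - V_1)/5.6 + (V_2 - V_3)/3 + (V_2 - V_6)/2400 = 0
  Node 3: (V_3 - V_2)/3 + (V_3 - 0)/68 = 0
  Node 4: (V_4 - V_5)/75000 + (V_4 - 24)/10 = 0
  Node 5: (V_5 - V_4)/75000 + (V_5 - V_6)/1 + (V_5 - V_1)/240 = 0
  Node 6: (V_6 - V_5)/1 + (V_6 - 0)/1100 + (V_6 - V_2)/2400 = 0
Collecting terms (coefficients in siemens):
  0.6827·V_1 - 0.1786·V_2 - 0.004167·V_5 = 12
  0.5123·V_2 - 0.1786·V_1 - 0.3333·V_3 - 0.0004167·V_6 = 0
  0.348·V_3 - 0.3333·V_2 = 0
  0.1·V_4 - 0.00001333·V_5 = 2.4
  1.004·V_5 - 0.004167·V_1 - 0.00001333·V_4 - 1·V_6 = 0
  1.001·V_6 - 0.0004167·V_2 - 1·V_5 = 0
Solving these 6 simultaneous equations (Gaussian elimination) gives:
  V_1 = 23.36 V, V_2 = 21.64 V, V_3 = 20.73 V, V_4 = 24 V
  V_5 = 19.37 V, V_6 = 19.36 V
Power in each resistor, P = (ΔV)²/R:
  P_R1 = (24 - 23.36)²/2 = 0.2078 W
  P_R2 = (23.36 - 21.64)²/5.6 = 0.5236 W
  P_R3 = (21.64 - 20.73)²/3 = 0.2788 W
  P_R4 = (24 - 19.37)²/75000 = 0.0002851 W
  P_R5 = (19.37 - 19.36)²/1 = 0.0002771 W
  P_R6 = (19.36 - 0)²/1100 = 0.3407 W
  P_R7 = (24 - 24)²/10 = 0.00000003802 W
  P_R8 = (23.36 - 19.37)²/240 = 0.06601 W
  P_R9 = (21.64 - 19.36)²/2400 = 0.002175 W
  P_R10 = (20.73 - 0)²/68 = 6.319 W
P_total = P_R1 + P_R2 + P_R3 + P_R4 + P_R5 + P_R6 + P_R7 + P_R8 + P_R9 + P_R10 = 7.738 W

Final answer: 7.738 W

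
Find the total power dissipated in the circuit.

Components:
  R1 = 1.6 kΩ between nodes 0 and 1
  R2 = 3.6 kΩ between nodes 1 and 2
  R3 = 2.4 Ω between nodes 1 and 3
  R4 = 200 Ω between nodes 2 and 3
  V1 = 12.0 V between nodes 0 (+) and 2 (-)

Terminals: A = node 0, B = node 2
Nodal analysis, taking node 2 as the 0 V reference.
Source V1 fixes V_0 = 12 V.
KCL at each unknown node (sum of currents leaving = 0; resistances in Ω):
  Node 1: (V_1 - 12)/1600 + (V_1 - 0)/3600 + (V_1 - V_3)/2.4 = 0
  Node 3: (V_3 - V_1)/2.4 + (V_3 - 0)/200 = 0
Collecting terms (coefficients in siemens):
  0.4176·V_1 - 0.4167·V_3 = 0.0075
  0.4217·V_3 - 0.4167·V_1 = 0
Determinant D = (0.4176)(0.4217) - (-0.4167)(-0.4167) = 0.002464
V_1 = [(0.0075)(0.4217) - (-0.4167)(0)]/D = 1.283 V
V_3 = [(0.4176)(0) - (0.0075)(-0.4167)]/D = 1.268 V
Power in each resistor, P = (ΔV)²/R:
  P_R1 = (12 - 1.283)²/1600 = 0.07178 W
  P_R2 = (1.283 - 0)²/3600 = 0.0004576 W
  P_R3 = (1.283 - 1.268)²/2.4 = 0.00009651 W
  P_R4 = (0 - 1.268)²/200 = 0.008042 W
P_total = P_R1 + P_R2 + P_R3 + P_R4 = 0.08037 W

Final answer: 0.08037 W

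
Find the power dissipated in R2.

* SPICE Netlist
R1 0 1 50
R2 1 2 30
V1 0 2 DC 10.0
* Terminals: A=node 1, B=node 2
Nodal analysis, taking node 2 as the 0 V reference.
Source V1 fixes V_0 = 10 V.
KCL at each unknown node (sum of currents leaving = 0; resistances in Ω):
  Node 1: (V_1 - 10)/50 + (V_1 - 0)/30 = 0
Collecting terms: 0.05333 × V_1 = 0.2  =>  V_1 = 3.75 V
I_R2 = (V_1 - V_2)/R2 = (3.75 - 0)/30 = 0.125 A
P_R2 = I_R2² × R2 = (0.125)² × 30 = 0.4688 W

Final answer: 0.4688 W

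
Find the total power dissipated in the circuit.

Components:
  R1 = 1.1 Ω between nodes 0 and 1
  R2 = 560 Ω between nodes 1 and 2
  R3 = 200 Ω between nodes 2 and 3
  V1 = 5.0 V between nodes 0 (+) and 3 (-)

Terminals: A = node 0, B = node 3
Nodal analysis, taking node 3 as the 0 V reference.
Source V1 fixes V_0 = 5 V.
KCL at each unknown node (sum of currents leaving = 0; resistances in Ω):
  Node 1: (V_1 - 5)/1.1 + (V_1 - V_2)/560 = 0
  Node 2: (V_2 - V_1)/560 + (V_2 - 0)/200 = 0
Collecting terms (coefficients in siemens):
  0.9109·V_1 - 0.001786·V_2 = 4.545
  0.006786·V_2 - 0.001786·V_1 = 0
Determinant D = (0.9109)(0.006786) - (-0.001786)(-0.001786) = 0.006178
V_1 = [(4.545)(0.006786) - (-0.001786)(0)]/D = 4.993 V
V_2 = [(0.9109)(0) - (4.545)(-0.001786)]/D = 1.314 V
Power in each resistor, P = (ΔV)²/R:
  P_R1 = (5 - 4.993)²/1.1 = 0.00004747 W
  P_R2 = (4.993 - 1.314)²/560 = 0.02417 W
  P_R3 = (1.314 - 0)²/200 = 0.008632 W
P_total = P_R1 + P_R2 + P_R3 = 0.03285 W

Final answer: 0.03285 W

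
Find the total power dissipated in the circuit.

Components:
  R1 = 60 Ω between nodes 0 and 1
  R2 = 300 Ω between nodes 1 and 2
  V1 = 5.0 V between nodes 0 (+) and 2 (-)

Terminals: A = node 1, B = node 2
Nodal analysis, taking node 2 as the 0 V reference.
Source V1 fixes V_0 = 5 V.
KCL at each unknown node (sum of currents leaving = 0; resistances in Ω):
  Node 1: (V_1 - 5)/60 + (V_1 - 0)/300 = 0
Collecting terms: 0.02 × V_1 = 0.08333  =>  V_1 = 4.167 V
Power in each resistor, P = (ΔV)²/R:
  P_R1 = (5 - 4.167)²/60 = 0.01157 W
  P_R2 = (4.167 - 0)²/300 = 0.05787 W
P_total = P_R1 + P_R2 = 0.06944 W

Final answer: 0.06944 W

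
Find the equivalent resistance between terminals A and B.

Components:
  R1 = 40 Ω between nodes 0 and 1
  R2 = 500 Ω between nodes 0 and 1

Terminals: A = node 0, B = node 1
Reduce the network between node 0 (A) and node 1 (B) by series/parallel combination:
  Rp1 = R1 ‖ R2 (parallel, both between nodes 0 and 1) = 1/(1/40 + 1/500) = 37.04 Ω
R_eq = 37.04 Ω

Final answer: 37.04 Ω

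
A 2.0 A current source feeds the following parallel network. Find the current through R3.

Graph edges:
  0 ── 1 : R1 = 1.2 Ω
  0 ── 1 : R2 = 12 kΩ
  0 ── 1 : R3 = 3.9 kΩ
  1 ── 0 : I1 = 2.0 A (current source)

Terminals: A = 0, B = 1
All resistors sit directly between nodes 0 and 1, so they are in parallel and share one voltage V; the full source current 2 A splits among them.
1/R_par = 1/1.2 + 1/12000 + 1/3900 = 0.8337 S  =>  R_par = 1.2 Ω
V = I × R_par = 2 × 1.2 = 2.399 V
I_R3 = V/R3 = 2.399/3900 = 0.0006151 A

Final answer: 0.0006151 A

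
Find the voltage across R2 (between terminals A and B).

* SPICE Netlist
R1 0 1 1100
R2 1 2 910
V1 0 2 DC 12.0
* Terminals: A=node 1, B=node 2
R1 and R2 are in series across V1 (node 0 → node 1 → node 2), and the output A–B is taken across R2, so this is a voltage divider.
Series current: I = V1/(R1 + R2) = 12/(1100 + 910) = 12/2010 = 0.00597 A
V_R2 = I × R2 = V1 × R2/(R1 + R2) = 12 × 910/2010 = 5.433 V

Final answer: 5.433 V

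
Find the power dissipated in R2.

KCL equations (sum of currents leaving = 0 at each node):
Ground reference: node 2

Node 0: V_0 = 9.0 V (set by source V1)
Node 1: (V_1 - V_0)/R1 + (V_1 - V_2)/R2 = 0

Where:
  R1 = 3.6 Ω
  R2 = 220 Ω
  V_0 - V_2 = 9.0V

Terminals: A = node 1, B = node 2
Nodal analysis, taking node 2 as the 0 V reference.
Source V1 fixes V_0 = 9 V.
KCL at each unknown node (sum of currents leaving = 0; resistances in Ω):
  Node 1: (V_1 - 9)/3.6 + (V_1 - 0)/220 = 0
Collecting terms: 0.2823 × V_1 = 2.5  =>  V_1 = 8.855 V
I_R2 = (V_1 - V_2)/R2 = (8.855 - 0)/220 = 0.04025 A
P_R2 = I_R2² × R2 = (0.04025)² × 220 = 0.3564 W

Final answer: 0.3564 W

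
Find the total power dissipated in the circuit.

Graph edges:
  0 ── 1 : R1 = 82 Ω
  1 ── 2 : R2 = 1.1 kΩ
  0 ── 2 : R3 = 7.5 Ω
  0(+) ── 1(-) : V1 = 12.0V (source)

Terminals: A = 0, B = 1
Nodal analysis, taking node 1 as the 0 V reference.
Source V1 fixes V_0 = 12 V.
KCL at each unknown node (sum of currents leaving = 0; resistances in Ω):
  Node 2: (V_2 - 0)/1100 + (V_2 - 12)/7.5 = 0
Collecting terms: 0.1342 × V_2 = 1.6  =>  V_2 = 11.92 V
Power in each resistor, P = (ΔV)²/R:
  P_R1 = (12 - 0)²/82 = 1.756 W
  P_R2 = (0 - 11.92)²/1100 = 0.1291 W
  P_R3 = (12 - 11.92)²/7.5 = 0.0008805 W
P_total = P_R1 + P_R2 + P_R3 = 1.886 W

Final answer: 1.886 W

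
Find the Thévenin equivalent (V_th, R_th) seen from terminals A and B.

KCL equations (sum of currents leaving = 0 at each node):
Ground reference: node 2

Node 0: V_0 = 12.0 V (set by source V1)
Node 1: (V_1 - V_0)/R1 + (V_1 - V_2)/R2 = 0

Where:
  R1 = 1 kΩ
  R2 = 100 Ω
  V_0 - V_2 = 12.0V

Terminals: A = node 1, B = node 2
Step 1 — V_th is the open-circuit voltage V_A - V_B (nothing connected across the terminals).
Nodal analysis, taking node 2 as the 0 V reference.
Source V1 fixes V_0 = 12 V.
KCL at each unknown node (sum of currents leaving = 0; resistances in Ω):
  Node 1: (V_1 - 12)/1000 + (V_1 - 0)/100 = 0
Collecting terms: 0.011 × V_1 = 0.012  =>  V_1 = 1.091 V
V_th = V_1 - V_2 = 1.091 - 0 = 1.091 V
Step 2 — R_th: zero the source — replace V1 by a short circuit (node 2 merges into node 0) — and find the resistance seen between A (node 1) and B (node 0).
Reduce the network between node 1 (A) and node 0 (B) by series/parallel combination:
  Rp1 = R1 ‖ R2 (parallel, both between nodes 0 and 1) = 1/(1/1000 + 1/100) = 90.91 Ω
R_th = 90.91 Ω

Final answer: V_th = 1.091 V, R_th = 90.91 Ω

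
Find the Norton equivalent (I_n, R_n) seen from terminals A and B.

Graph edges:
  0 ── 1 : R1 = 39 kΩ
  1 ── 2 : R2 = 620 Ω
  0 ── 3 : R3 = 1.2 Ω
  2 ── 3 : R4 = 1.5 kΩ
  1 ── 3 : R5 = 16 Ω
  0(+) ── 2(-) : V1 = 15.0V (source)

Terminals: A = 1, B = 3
Find the Thévenin equivalent first; then I_n = V_th/R_th and R_n = R_th.
Step 1 — V_th is the open-circuit voltage V_A - V_B (nothing connected across the terminals).
Nodal analysis, taking node 2 as the 0 V reference.
Source V1 fixes V_0 = 15 V.
KCL at each unknown node (sum of currents leaving = 0; resistances in Ω):
  Node 1: (V_1 - 15)/39000 + (V_1 - 0)/620 + (V_1 - V_3)/16 = 0
  Node 3: (V_3 - 15)/1.2 + (V_3 - 0)/1500 + (V_3 - V_1)/16 = 0
Collecting terms (coefficients in siemens):
  0.06414·V_1 - 0.0625·V_3 = 0.0003846
  0.8965·V_3 - 0.0625·V_1 = 12.5
Determinant D = (0.06414)(0.8965) - (-0.0625)(-0.0625) = 0.05359
V_1 = [(0.0003846)(0.8965) - (-0.0625)(12.5)]/D = 14.58 V
V_3 = [(0.06414)(12.5) - (0.0003846)(-0.0625)]/D = 14.96 V
V_th = V_1 - V_3 = 14.58 - 14.96 = -0.3762 V
Step 2 — R_th: zero the source — replace V1 by a short circuit (node 2 merges into node 0) — and find the resistance seen between A (node 1) and B (node 3).
Reduce the network between node 1 (A) and node 3 (B) by series/parallel combination:
  Rp1 = R1 ‖ R2 (parallel, both between nodes 0 and 1) = 1/(1/39000 + 1/620) = 610.3 Ω
  Rp2 = R3 ‖ R4 (parallel, both between nodes 0 and 3) = 1/(1/1.2 + 1/1500) = 1.199 Ω
  Rs1 = Rp1 + Rp2 (series, joined only at node 0) = 610.3 + 1.199 = 611.5 Ω
  Rp3 = R5 ‖ Rs1 (parallel, both between nodes 1 and 3) = 1/(1/16 + 1/611.5) = 15.59 Ω
R_th = 15.59 Ω
I_n = V_th/R_th = -0.3762/15.59 = -0.02413 A, and R_n = R_th = 15.59 Ω

Final answer: I_n = -0.02413 A, R_n = 15.59 Ω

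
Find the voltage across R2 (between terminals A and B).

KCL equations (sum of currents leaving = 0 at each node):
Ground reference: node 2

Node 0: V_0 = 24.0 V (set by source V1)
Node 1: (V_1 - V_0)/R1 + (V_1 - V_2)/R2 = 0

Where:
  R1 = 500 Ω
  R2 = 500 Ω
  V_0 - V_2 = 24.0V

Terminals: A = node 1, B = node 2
R1 and R2 are in series across V1 (node 0 → node 1 → node 2), and the output A–B is taken across R2, so this is a voltage divider.
Series current: I = V1/(R1 + R2) = 24/(500 + 500) = 24/1000 = 0.024 A
V_R2 = I × R2 = V1 × R2/(R1 + R2) = 24 × 500/1000 = 12 V

Final answer: 12 V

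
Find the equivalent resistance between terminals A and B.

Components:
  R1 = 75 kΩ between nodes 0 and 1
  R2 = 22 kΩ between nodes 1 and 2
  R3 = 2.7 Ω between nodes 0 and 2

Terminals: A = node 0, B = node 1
Reduce the network between node 0 (A) and node 1 (B) by series/parallel combination:
  Rs1 = R3 + R2 (series, joined only at node 2) = 2.7 + 22000 = 22000 Ω
  Rp1 = R1 ‖ Rs1 (parallel, both between nodes 0 and 1) = 1/(1/75000 + 1/22000) = 17010 Ω
R_eq = 17.01 kΩ

Final answer: 17.01 kΩ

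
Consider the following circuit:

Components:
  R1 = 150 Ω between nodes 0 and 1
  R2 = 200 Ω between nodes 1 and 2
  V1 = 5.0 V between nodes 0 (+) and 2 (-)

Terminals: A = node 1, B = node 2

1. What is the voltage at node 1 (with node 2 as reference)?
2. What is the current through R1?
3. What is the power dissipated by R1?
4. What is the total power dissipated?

Nodal analysis, taking node 2 as the 0 V reference.
Source V1 fixes V_0 = 5 V.
KCL at each unknown node (sum of currents leaving = 0; resistances in Ω):
  Node 1: (V_1 - 5)/150 + (V_1 - 0)/200 = 0
Collecting terms: 0.01167 × V_1 = 0.03333  =>  V_1 = 2.857 V
Part 1:
  Read off the nodal solution: V_1 = 2.857 V
Part 2:
  I_R1 = (V_0 - V_1)/R1 = (5 - 2.857)/150 = 0.01429 A
  Magnitude: I_R1 = 0.01429 A
Part 3:
  I_R1 = (V_0 - V_1)/R1 = (5 - 2.857)/150 = 0.01429 A
  P_R1 = I_R1² × R1 = (0.01429)² × 150 = 0.03061 W
Part 4:
  Power in each resistor, P = (ΔV)²/R:
    P_R1 = (5 - 2.857)²/150 = 0.03061 W
    P_R2 = (2.857 - 0)²/200 = 0.04082 W
  P_total = P_R1 + P_R2 = 0.07143 W

Final answers:
1. V_1 = 2.857 V
2. I_R1 = 0.01429 A
3. P_R1 = 0.03061 W
4. P_total = 0.07143 W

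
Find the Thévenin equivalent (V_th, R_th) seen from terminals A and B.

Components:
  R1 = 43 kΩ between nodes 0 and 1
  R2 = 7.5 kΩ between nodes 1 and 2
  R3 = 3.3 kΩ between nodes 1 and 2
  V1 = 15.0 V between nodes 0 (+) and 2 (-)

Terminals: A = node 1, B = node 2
Step 1 — V_th is the open-circuit voltage V_A - V_B (nothing connected across the terminals).
Nodal analysis, taking node 2 as the 0 V reference.
Source V1 fixes V_0 = 15 V.
KCL at each unknown node (sum of currents leaving = 0; resistances in Ω):
  Node 1: (V_1 - 15)/43000 + (V_1 - 0)/7500 + (V_1 - 0)/3300 = 0
Collecting terms: 0.0004596 × V_1 = 0.0003488  =>  V_1 = 0.759 V
V_th = V_1 - V_2 = 0.759 - 0 = 0.759 V
Step 2 — R_th: zero the source — replace V1 by a short circuit (node 2 merges into node 0) — and find the resistance seen between A (node 1) and B (node 0).
Reduce the network between node 1 (A) and node 0 (B) by series/parallel combination:
  Rp1 = R1 ‖ R2 ‖ R3 (parallel, all between nodes 0 and 1) = 1/(1/43000 + 1/7500 + 1/3300) = 2176 Ω
R_th = 2.176 kΩ

Final answer: V_th = 0.759 V, R_th = 2.176 kΩ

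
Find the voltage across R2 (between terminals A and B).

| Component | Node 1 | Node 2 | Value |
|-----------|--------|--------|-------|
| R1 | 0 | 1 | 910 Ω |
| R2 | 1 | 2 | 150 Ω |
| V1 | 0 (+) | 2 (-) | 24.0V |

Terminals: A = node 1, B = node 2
R1 and R2 are in series across V1 (node 0 → node 1 → node 2), and the output A–B is taken across R2, so this is a voltage divider.
Series current: I = V1/(R1 + R2) = 24/(910 + 150) = 24/1060 = 0.02264 A
V_R2 = I × R2 = V1 × R2/(R1 + R2) = 24 × 150/1060 = 3.396 V

Final answer: 3.396 V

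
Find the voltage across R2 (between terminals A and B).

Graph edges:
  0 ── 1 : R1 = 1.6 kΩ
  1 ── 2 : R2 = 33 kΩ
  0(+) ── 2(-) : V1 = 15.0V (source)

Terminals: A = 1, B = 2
R1 and R2 are in series across V1 (node 0 → node 1 → node 2), and the output A–B is taken across R2, so this is a voltage divider.
Series current: I = V1/(R1 + R2) = 15/(1600 + 33000) = 15/34600 = 0.0004335 A
V_R2 = I × R2 = V1 × R2/(R1 + R2) = 15 × 33000/34600 = 14.31 V

Final answer: 14.31 V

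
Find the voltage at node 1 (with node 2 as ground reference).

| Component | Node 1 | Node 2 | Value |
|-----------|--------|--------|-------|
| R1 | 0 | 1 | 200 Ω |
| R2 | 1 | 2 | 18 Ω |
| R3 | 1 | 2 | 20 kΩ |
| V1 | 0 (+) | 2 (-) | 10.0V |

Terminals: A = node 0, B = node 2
Nodal analysis, taking node 2 as the 0 V reference.
Source V1 fixes V_0 = 10 V.
KCL at each unknown node (sum of currents leaving = 0; resistances in Ω):
  Node 1: (V_1 - 10)/200 + (V_1 - 0)/18 + (V_1 - 0)/20000 = 0
Collecting terms: 0.06061 × V_1 = 0.05  =>  V_1 = 0.825 V
The requested potential is V_1 = 0.825 V.

Final answer: V_1 = 0.825 V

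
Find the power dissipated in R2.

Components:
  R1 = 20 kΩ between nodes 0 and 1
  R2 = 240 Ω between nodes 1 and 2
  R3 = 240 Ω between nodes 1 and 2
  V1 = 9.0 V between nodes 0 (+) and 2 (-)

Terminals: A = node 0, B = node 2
Nodal analysis, taking node 2 as the 0 V reference.
Source V1 fixes V_0 = 9 V.
KCL at each unknown node (sum of currents leaving = 0; resistances in Ω):
  Node 1: (V_1 - 9)/20000 + (V_1 - 0)/240 + (V_1 - 0)/240 = 0
Collecting terms: 0.008383 × V_1 = 0.00045  =>  V_1 = 0.05368 V
I_R2 = (V_1 - V_2)/R2 = (0.05368 - 0)/240 = 0.0002237 A
P_R2 = I_R2² × R2 = (0.0002237)² × 240 = 0.00001201 W

Final answer: 1.201e-05 W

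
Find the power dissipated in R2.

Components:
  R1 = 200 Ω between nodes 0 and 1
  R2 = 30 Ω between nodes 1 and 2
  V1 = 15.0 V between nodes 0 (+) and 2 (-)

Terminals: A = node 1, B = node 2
Nodal analysis, taking node 2 as the 0 V reference.
Source V1 fixes V_0 = 15 V.
KCL at each unknown node (sum of currents leaving = 0; resistances in Ω):
  Node 1: (V_1 - 15)/200 + (V_1 - 0)/30 = 0
Collecting terms: 0.03833 × V_1 = 0.075  =>  V_1 = 1.957 V
I_R2 = (V_1 - V_2)/R2 = (1.957 - 0)/30 = 0.06522 A
P_R2 = I_R2² × R2 = (0.06522)² × 30 = 0.1276 W

Final answer: 0.1276 W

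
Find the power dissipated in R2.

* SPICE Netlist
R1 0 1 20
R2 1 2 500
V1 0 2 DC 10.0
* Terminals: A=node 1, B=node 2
Nodal analysis, taking node 2 as the 0 V reference.
Source V1 fixes V_0 = 10 V.
KCL at each unknown node (sum of currents leaving = 0; resistances in Ω):
  Node 1: (V_1 - 10)/20 + (V_1 - 0)/500 = 0
Collecting terms: 0.052 × V_1 = 0.5  =>  V_1 = 9.615 V
I_R2 = (V_1 - V_2)/R2 = (9.615 - 0)/500 = 0.01923 A
P_R2 = I_R2² × R2 = (0.01923)² × 500 = 0.1849 W

Final answer: 0.1849 W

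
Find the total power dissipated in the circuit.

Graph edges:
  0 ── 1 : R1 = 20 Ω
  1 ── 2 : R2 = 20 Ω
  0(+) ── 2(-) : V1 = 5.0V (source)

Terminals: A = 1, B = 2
Nodal analysis, taking node 2 as the 0 V reference.
Source V1 fixes V_0 = 5 V.
KCL at each unknown node (sum of currents leaving = 0; resistances in Ω):
  Node 1: (V_1 - 5)/20 + (V_1 - 0)/20 = 0
Collecting terms: 0.1 × V_1 = 0.25  =>  V_1 = 2.5 V
Power in each resistor, P = (ΔV)²/R:
  P_R1 = (5 - 2.5)²/20 = 0.3125 W
  P_R2 = (2.5 - 0)²/20 = 0.3125 W
P_total = P_R1 + P_R2 = 0.625 W

Final answer: 0.625 W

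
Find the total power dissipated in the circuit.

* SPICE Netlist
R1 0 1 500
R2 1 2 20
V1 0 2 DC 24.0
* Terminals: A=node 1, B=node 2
Nodal analysis, taking node 2 as the 0 V reference.
Source V1 fixes V_0 = 24 V.
KCL at each unknown node (sum of currents leaving = 0; resistances in Ω):
  Node 1: (V_1 - 24)/500 + (V_1 - 0)/20 = 0
Collecting terms: 0.052 × V_1 = 0.048  =>  V_1 = 0.9231 V
Power in each resistor, P = (ΔV)²/R:
  P_R1 = (24 - 0.9231)²/500 = 1.065 W
  P_R2 = (0.9231 - 0)²/20 = 0.0426 W
P_total = P_R1 + P_R2 = 1.108 W

Final answer: 1.108 W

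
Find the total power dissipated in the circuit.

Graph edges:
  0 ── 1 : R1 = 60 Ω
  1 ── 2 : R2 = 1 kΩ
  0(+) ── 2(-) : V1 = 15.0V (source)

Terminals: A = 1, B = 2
Nodal analysis, taking node 2 as the 0 V reference.
Source V1 fixes V_0 = 15 V.
KCL at each unknown node (sum of currents leaving = 0; resistances in Ω):
  Node 1: (V_1 - 15)/60 + (V_1 - 0)/1000 = 0
Collecting terms: 0.01767 × V_1 = 0.25  =>  V_1 = 14.15 V
Power in each resistor, P = (ΔV)²/R:
  P_R1 = (15 - 14.15)²/60 = 0.01201 W
  P_R2 = (14.15 - 0)²/1000 = 0.2002 W
P_total = P_R1 + P_R2 = 0.2123 W

Final answer: 0.2123 W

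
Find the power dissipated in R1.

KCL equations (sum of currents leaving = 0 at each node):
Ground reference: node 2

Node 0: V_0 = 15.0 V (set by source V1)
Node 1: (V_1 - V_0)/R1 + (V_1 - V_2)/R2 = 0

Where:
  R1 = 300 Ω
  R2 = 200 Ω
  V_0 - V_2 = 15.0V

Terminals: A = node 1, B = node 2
Nodal analysis, taking node 2 as the 0 V reference.
Source V1 fixes V_0 = 15 V.
KCL at each unknown node (sum of currents leaving = 0; resistances in Ω):
  Node 1: (V_1 - 15)/300 + (V_1 - 0)/200 = 0
Collecting terms: 0.008333 × V_1 = 0.05  =>  V_1 = 6 V
I_R1 = (V_0 - V_1)/R1 = (15 - 6)/300 = 0.03 A
P_R1 = I_R1² × R1 = (0.03)² × 300 = 0.27 W

Final answer: 0.27 W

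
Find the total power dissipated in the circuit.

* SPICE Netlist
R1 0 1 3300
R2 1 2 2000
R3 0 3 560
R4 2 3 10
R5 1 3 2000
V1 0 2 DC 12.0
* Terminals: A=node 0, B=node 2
Nodal analysis, taking node 2 as the 0 V reference.
Source V1 fixes V_0 = 12 V.
KCL at each unknown node (sum of currents leaving = 0; resistances in Ω):
  Node 1: (V_1 - 12)/3300 + (V_1 - 0)/2000 + (V_1 - V_3)/2000 = 0
  Node 3: (V_3 - 12)/560 + (V_3 - 0)/10 + (V_3 - V_1)/2000 = 0
Collecting terms (coefficients in siemens):
  0.001303·V_1 - 0.0005·V_3 = 0.003636
  0.1023·V_3 - 0.0005·V_1 = 0.02143
Determinant D = (0.001303)(0.1023) - (-0.0005)(-0.0005) = 0.000133
V_1 = [(0.003636)(0.1023) - (-0.0005)(0.02143)]/D = 2.876 V
V_3 = [(0.001303)(0.02143) - (0.003636)(-0.0005)]/D = 0.2236 V
Power in each resistor, P = (ΔV)²/R:
  P_R1 = (12 - 2.876)²/3300 = 0.02522 W
  P_R2 = (2.876 - 0)²/2000 = 0.004137 W
  P_R3 = (12 - 0.2236)²/560 = 0.2477 W
  P_R4 = (0 - 0.2236)²/10 = 0.004998 W
  P_R5 = (2.876 - 0.2236)²/2000 = 0.003519 W
P_total = P_R1 + P_R2 + P_R3 + P_R4 + P_R5 = 0.2855 W

Final answer: 0.2855 W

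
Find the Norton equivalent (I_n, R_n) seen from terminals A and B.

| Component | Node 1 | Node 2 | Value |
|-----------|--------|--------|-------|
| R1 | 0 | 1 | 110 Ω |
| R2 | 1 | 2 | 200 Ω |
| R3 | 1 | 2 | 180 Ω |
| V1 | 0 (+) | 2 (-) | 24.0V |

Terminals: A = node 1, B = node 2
Find the Thévenin equivalent first; then I_n = V_th/R_th and R_n = R_th.
Step 1 — V_th is the open-circuit voltage V_A - V_B (nothing connected across the terminals).
Nodal analysis, taking node 2 as the 0 V reference.
Source V1 fixes V_0 = 24 V.
KCL at each unknown node (sum of currents leaving = 0; resistances in Ω):
  Node 1: (V_1 - 24)/110 + (V_1 - 0)/200 + (V_1 - 0)/180 = 0
Collecting terms: 0.01965 × V_1 = 0.2182  =>  V_1 = 11.11 V
V_th = V_1 - V_2 = 11.11 - 0 = 11.11 V
Step 2 — R_th: zero the source — replace V1 by a short circuit (node 2 merges into node 0) — and find the resistance seen between A (node 1) and B (node 0).
Reduce the network between node 1 (A) and node 0 (B) by series/parallel combination:
  Rp1 = R1 ‖ R2 ‖ R3 (parallel, all between nodes 0 and 1) = 1/(1/110 + 1/200 + 1/180) = 50.9 Ω
R_th = 50.9 Ω
I_n = V_th/R_th = 11.11/50.9 = 0.2182 A, and R_n = R_th = 50.9 Ω

Final answer: I_n = 0.2182 A, R_n = 50.9 Ω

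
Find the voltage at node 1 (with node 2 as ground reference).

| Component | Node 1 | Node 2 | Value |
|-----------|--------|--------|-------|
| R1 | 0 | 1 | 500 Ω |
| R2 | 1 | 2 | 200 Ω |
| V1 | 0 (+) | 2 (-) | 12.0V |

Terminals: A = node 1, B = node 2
Nodal analysis, taking node 2 as the 0 V reference.
Source V1 fixes V_0 = 12 V.
KCL at each unknown node (sum of currents leaving = 0; resistances in Ω):
  Node 1: (V_1 - 12)/500 + (V_1 - 0)/200 = 0
Collecting terms: 0.007 × V_1 = 0.024  =>  V_1 = 3.429 V
The requested potential is V_1 = 3.429 V.

Final answer: V_1 = 3.429 V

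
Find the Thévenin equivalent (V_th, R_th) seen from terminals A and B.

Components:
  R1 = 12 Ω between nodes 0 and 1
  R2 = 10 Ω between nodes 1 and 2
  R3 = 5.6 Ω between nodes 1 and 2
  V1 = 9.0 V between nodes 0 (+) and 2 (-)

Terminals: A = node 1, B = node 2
Step 1 — V_th is the open-circuit voltage V_A - V_B (nothing connected across the terminals).
Nodal analysis, taking node 2 as the 0 V reference.
Source V1 fixes V_0 = 9 V.
KCL at each unknown node (sum of currents leaving = 0; resistances in Ω):
  Node 1: (V_1 - 9)/12 + (V_1 - 0)/10 + (V_1 - 0)/5.6 = 0
Collecting terms: 0.3619 × V_1 = 0.75  =>  V_1 = 2.072 V
V_th = V_1 - V_2 = 2.072 - 0 = 2.072 V
Step 2 — R_th: zero the source — replace V1 by a short circuit (node 2 merges into node 0) — and find the resistance seen between A (node 1) and B (node 0).
Reduce the network between node 1 (A) and node 0 (B) by series/parallel combination:
  Rp1 = R1 ‖ R2 ‖ R3 (parallel, all between nodes 0 and 1) = 1/(1/12 + 1/10 + 1/5.6) = 2.763 Ω
R_th = 2.763 Ω

Final answer: V_th = 2.072 V, R_th = 2.763 Ω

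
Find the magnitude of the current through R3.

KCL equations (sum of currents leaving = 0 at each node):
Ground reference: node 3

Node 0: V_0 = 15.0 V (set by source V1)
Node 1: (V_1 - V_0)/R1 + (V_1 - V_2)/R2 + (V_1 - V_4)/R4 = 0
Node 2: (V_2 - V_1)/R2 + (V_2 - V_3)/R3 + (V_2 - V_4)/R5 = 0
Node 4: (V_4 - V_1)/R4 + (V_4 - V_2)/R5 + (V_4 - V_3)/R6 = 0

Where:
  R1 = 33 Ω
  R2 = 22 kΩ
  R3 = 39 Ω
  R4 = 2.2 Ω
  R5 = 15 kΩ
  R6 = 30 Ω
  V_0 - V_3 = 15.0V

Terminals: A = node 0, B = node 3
Nodal analysis, taking node 3 as the 0 V reference.
Source V1 fixes V_0 = 15 V.
KCL at each unknown node (sum of currents leaving = 0; resistances in Ω):
  Node 1: (V_1 - 15)/33 + (V_1 - V_2)/22000 + (V_1 - V_4)/2.2 = 0
  Node 2: (V_2 - V_1)/22000 + (V_2 - 0)/39 + (V_2 - V_4)/15000 = 0
  Node 4: (V_4 - V_1)/2.2 + (V_4 - V_2)/15000 + (V_4 - 0)/30 = 0
Collecting terms (coefficients in siemens):
  0.4849·V_1 - 0.00004545·V_2 - 0.4545·V_4 = 0.4545
  0.02575·V_2 - 0.00004545·V_1 - 0.00006667·V_4 = 0
  0.4879·V_4 - 0.4545·V_1 - 0.00006667·V_2 = 0
Solving these 3 simultaneous equations (Gaussian elimination) gives:
  V_1 = 7.396 V, V_2 = 0.03089 V, V_4 = 6.889 V
I_R3 = (V_2 - V_3)/R3 = (0.03089 - 0)/39 = 0.000792 A
|I_R3| = 0.000792 A

Final answer: |I_R3| = 0.000792 A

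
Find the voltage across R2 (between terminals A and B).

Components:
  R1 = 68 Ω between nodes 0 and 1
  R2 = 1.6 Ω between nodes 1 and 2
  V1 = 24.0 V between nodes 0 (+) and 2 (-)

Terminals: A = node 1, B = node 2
R1 and R2 are in series across V1 (node 0 → node 1 → node 2), and the output A–B is taken across R2, so this is a voltage divider.
Series current: I = V1/(R1 + R2) = 24/(68 + 1.6) = 24/69.6 = 0.3448 A
V_R2 = I × R2 = V1 × R2/(R1 + R2) = 24 × 1.6/69.6 = 0.5517 V

Final answer: 0.5517 V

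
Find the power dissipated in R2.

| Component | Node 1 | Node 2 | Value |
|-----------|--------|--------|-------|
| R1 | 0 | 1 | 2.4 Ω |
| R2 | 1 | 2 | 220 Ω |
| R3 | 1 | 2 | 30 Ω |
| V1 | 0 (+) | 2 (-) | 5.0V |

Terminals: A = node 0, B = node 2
Nodal analysis, taking node 2 as the 0 V reference.
Source V1 fixes V_0 = 5 V.
KCL at each unknown node (sum of currents leaving = 0; resistances in Ω):
  Node 1: (V_1 - 5)/2.4 + (V_1 - 0)/220 + (V_1 - 0)/30 = 0
Collecting terms: 0.4545 × V_1 = 2.083  =>  V_1 = 4.583 V
I_R2 = (V_1 - V_2)/R2 = (4.583 - 0)/220 = 0.02083 A
P_R2 = I_R2² × R2 = (0.02083)² × 220 = 0.09549 W

Final answer: 0.09549 W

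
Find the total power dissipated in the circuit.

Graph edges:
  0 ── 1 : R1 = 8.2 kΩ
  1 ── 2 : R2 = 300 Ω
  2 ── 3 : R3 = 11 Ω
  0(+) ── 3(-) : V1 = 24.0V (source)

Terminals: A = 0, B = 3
Nodal analysis, taking node 3 as the 0 V reference.
Source V1 fixes V_0 = 24 V.
KCL at each unknown node (sum of currents leaving = 0; resistances in Ω):
  Node 1: (V_1 - 24)/8200 + (V_1 - V_2)/300 = 0
  Node 2: (V_2 - V_1)/300 + (V_2 - 0)/11 = 0
Collecting terms (coefficients in siemens):
  0.003455·V_1 - 0.003333·V_2 = 0.002927
  0.09424·V_2 - 0.003333·V_1 = 0
Determinant D = (0.003455)(0.09424) - (-0.003333)(-0.003333) = 0.0003145
V_1 = [(0.002927)(0.09424) - (-0.003333)(0)]/D = 0.877 V
V_2 = [(0.003455)(0) - (0.002927)(-0.003333)]/D = 0.03102 V
Power in each resistor, P = (ΔV)²/R:
  P_R1 = (24 - 0.877)²/8200 = 0.0652 W
  P_R2 = (0.877 - 0.03102)²/300 = 0.002386 W
  P_R3 = (0.03102 - 0)²/11 = 0.00008747 W
P_total = P_R1 + P_R2 + P_R3 = 0.06768 W

Final answer: 0.06768 W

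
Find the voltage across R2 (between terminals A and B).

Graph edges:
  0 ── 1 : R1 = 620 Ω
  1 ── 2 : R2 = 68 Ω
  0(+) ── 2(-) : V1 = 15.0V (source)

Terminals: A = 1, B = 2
R1 and R2 are in series across V1 (node 0 → node 1 → node 2), and the output A–B is taken across R2, so this is a voltage divider.
Series current: I = V1/(R1 + R2) = 15/(620 + 68) = 15/688 = 0.0218 A
V_R2 = I × R2 = V1 × R2/(R1 + R2) = 15 × 68/688 = 1.483 V

Final answer: 1.483 V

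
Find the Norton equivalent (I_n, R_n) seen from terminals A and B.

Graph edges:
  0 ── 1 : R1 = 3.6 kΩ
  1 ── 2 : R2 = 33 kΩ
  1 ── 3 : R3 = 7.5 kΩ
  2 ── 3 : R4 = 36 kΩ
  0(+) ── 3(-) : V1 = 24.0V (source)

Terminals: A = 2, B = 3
Find the Thévenin equivalent first; then I_n = V_th/R_th and R_n = R_th.
Step 1 — V_th is the open-circuit voltage V_A - V_B (nothing connected across the terminals).
Nodal analysis, taking node 3 as the 0 V reference.
Source V1 fixes V_0 = 24 V.
KCL at each unknown node (sum of currents leaving = 0; resistances in Ω):
  Node 1: (V_1 - 24)/3600 + (V_1 - V_2)/33000 + (V_1 - 0)/7500 = 0
  Node 2: (V_2 - V_1)/33000 + (V_2 - 0)/36000 = 0
Collecting terms (coefficients in siemens):
  0.0004414·V_1 - 0.0000303·V_2 = 0.006667
  0.00005808·V_2 - 0.0000303·V_1 = 0
Determinant D = (0.0004414)(0.00005808) - (-0.0000303)(-0.0000303) = 0.00000002472
V_1 = [(0.006667)(0.00005808) - (-0.0000303)(0)]/D = 15.66 V
V_2 = [(0.0004414)(0) - (0.006667)(-0.0000303)]/D = 8.173 V
V_th = V_2 - V_3 = 8.173 - 0 = 8.173 V
Step 2 — R_th: zero the source — replace V1 by a short circuit (node 3 merges into node 0) — and find the resistance seen between A (node 2) and B (node 0).
Reduce the network between node 2 (A) and node 0 (B) by series/parallel combination:
  Rp1 = R1 ‖ R3 (parallel, both between nodes 0 and 1) = 1/(1/3600 + 1/7500) = 2432 Ω
  Rs1 = R2 + Rp1 (series, joined only at node 1) = 33000 + 2432 = 35430 Ω
  Rp2 = R4 ‖ Rs1 (parallel, both between nodes 0 and 2) = 1/(1/36000 + 1/35430) = 17860 Ω
R_th = 17.86 kΩ
I_n = V_th/R_th = 8.173/17860 = 0.0004577 A, and R_n = R_th = 17.86 kΩ

Final answer: I_n = 0.0004577 A, R_n = 17.86 kΩ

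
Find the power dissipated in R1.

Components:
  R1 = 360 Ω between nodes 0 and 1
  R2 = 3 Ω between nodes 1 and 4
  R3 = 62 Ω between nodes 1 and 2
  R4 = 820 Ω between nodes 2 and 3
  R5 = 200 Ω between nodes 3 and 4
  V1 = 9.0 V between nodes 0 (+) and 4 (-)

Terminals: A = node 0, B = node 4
Nodal analysis, taking node 4 as the 0 V reference.
Source V1 fixes V_0 = 9 V.
KCL at each unknown node (sum of currents leaving = 0; resistances in Ω):
  Node 1: (V_1 - 9)/360 + (V_1 - 0)/3 + (V_1 - V_2)/62 = 0
  Node 2: (V_2 - V_1)/62 + (V_2 - V_3)/820 = 0
  Node 3: (V_3 - V_2)/820 + (V_3 - 0)/200 = 0
Collecting terms (coefficients in siemens):
  0.3522·V_1 - 0.01613·V_2 = 0.025
  0.01735·V_2 - 0.01613·V_1 - 0.00122·V_3 = 0
  0.00622·V_3 - 0.00122·V_2 = 0
Solving these 3 simultaneous equations (Gaussian elimination) gives:
  V_1 = 0.07418 V, V_2 = 0.06993 V, V_3 = 0.01371 V
I_R1 = (V_0 - V_1)/R1 = (9 - 0.07418)/360 = 0.02479 A
P_R1 = I_R1² × R1 = (0.02479)² × 360 = 0.2213 W

Final answer: 0.2213 W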